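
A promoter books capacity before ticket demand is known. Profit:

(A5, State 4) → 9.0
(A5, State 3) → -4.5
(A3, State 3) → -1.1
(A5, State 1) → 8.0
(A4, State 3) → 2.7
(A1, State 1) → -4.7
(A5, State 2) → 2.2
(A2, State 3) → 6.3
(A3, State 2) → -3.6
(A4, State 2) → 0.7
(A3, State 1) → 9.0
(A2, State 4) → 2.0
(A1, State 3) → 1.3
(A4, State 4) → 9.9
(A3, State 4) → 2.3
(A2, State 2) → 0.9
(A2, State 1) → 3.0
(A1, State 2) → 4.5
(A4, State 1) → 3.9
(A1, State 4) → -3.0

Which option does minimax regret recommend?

A4

Column bests: State 1=9.0, State 2=4.5, State 3=6.3, State 4=9.9.
A1 regrets: 13.7, 0.0, 5.0, 12.9 → max 13.7
A2 regrets: 6.0, 3.6, 0.0, 7.9 → max 7.9
A3 regrets: 0.0, 8.1, 7.4, 7.6 → max 8.1
A4 regrets: 5.1, 3.8, 3.6, 0.0 → max 5.1
A5 regrets: 1.0, 2.3, 10.8, 0.9 → max 10.8
Smallest max regret = 5.1 → A4.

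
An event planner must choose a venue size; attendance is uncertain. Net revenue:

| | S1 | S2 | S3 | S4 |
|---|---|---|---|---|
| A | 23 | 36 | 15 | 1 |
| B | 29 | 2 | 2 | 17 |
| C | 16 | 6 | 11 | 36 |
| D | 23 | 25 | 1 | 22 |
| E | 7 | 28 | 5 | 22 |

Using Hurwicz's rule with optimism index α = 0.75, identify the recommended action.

A: 0.75·36 + 0.25·1 = 27.25
B: 0.75·29 + 0.25·2 = 22.25
C: 0.75·36 + 0.25·6 = 28.5
D: 0.75·25 + 0.25·1 = 19
E: 0.75·28 + 0.25·5 = 22.25
Highest Hurwicz score = 28.5 → C.

C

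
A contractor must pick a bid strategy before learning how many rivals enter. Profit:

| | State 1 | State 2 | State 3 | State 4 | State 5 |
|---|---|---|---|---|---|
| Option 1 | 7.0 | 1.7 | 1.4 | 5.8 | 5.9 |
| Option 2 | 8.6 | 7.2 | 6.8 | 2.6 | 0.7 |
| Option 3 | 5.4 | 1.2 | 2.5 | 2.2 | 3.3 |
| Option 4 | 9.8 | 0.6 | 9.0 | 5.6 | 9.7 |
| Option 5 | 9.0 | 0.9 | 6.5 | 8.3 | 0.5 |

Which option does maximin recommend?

Option 1

Row minima: Option 1=1.4, Option 2=0.7, Option 3=1.2, Option 4=0.6, Option 5=0.5
Best worst-case = 1.4 → Option 1.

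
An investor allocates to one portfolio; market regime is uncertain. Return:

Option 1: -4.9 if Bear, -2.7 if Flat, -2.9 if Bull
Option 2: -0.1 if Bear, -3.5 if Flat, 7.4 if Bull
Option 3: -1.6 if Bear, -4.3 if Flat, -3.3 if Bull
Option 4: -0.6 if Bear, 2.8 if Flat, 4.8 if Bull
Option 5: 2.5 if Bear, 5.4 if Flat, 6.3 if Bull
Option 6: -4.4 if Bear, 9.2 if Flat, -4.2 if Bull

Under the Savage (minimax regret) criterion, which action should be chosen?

Option 5

Column bests: Bear=2.5, Flat=9.2, Bull=7.4.
Option 1 regrets: 7.4, 11.9, 10.3 → max 11.9
Option 2 regrets: 2.6, 12.7, 0.0 → max 12.7
Option 3 regrets: 4.1, 13.5, 10.7 → max 13.5
Option 4 regrets: 3.1, 6.4, 2.6 → max 6.4
Option 5 regrets: 0.0, 3.8, 1.1 → max 3.8
Option 6 regrets: 6.9, 0.0, 11.6 → max 11.6
Smallest max regret = 3.8 → Option 5.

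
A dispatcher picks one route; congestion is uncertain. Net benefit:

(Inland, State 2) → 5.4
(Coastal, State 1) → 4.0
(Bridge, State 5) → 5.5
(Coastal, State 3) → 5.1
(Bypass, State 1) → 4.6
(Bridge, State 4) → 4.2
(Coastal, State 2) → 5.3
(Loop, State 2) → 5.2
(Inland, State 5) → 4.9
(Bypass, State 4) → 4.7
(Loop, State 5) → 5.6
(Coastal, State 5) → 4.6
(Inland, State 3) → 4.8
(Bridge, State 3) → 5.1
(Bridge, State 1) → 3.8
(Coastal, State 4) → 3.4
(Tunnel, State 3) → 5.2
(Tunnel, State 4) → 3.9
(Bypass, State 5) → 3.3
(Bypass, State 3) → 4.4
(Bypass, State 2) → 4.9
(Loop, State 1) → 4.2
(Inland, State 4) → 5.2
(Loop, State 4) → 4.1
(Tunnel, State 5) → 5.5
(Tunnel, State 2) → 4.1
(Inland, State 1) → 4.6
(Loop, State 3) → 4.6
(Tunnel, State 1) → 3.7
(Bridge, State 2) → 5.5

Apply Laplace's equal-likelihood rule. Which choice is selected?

Inland

Row averages: Tunnel=4.48, Coastal=4.48, Loop=4.74, Inland=4.98, Bridge=4.82, Bypass=4.38
Highest average = 4.98 → Inland.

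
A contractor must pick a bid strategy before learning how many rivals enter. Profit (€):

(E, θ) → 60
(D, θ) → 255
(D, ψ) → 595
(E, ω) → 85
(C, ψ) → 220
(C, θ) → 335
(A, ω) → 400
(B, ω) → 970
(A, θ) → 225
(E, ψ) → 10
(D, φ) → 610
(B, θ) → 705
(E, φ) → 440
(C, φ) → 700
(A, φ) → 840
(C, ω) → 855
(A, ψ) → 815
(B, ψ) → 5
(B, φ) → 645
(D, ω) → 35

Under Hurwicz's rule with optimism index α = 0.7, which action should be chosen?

B

A: 0.7·840 + 0.3·225 = 655.5
B: 0.7·970 + 0.3·5 = 680.5
C: 0.7·855 + 0.3·220 = 664.5
D: 0.7·610 + 0.3·35 = 437.5
E: 0.7·440 + 0.3·10 = 311
Highest Hurwicz score = 680.5 → B.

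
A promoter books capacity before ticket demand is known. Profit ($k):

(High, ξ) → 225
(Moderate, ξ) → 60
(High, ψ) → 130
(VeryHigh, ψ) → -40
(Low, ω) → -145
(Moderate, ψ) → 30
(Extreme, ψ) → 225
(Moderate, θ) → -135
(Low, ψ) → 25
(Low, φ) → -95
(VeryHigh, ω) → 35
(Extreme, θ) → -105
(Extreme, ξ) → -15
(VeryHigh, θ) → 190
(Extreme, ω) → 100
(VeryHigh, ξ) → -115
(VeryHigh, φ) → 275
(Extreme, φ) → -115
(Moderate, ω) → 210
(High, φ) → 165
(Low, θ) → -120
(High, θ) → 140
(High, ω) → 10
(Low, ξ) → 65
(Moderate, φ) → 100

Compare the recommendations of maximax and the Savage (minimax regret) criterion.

Row maxima: Low=65, Moderate=210, High=225, VeryHigh=275, Extreme=225
Best best-case = 275 → VeryHigh.
Column bests: θ=190, φ=275, ψ=225, ω=210, ξ=225.
Low regrets: 310, 370, 200, 355, 160 → max 370
Moderate regrets: 325, 175, 195, 0, 165 → max 325
High regrets: 50, 110, 95, 200, 0 → max 200
VeryHigh regrets: 0, 0, 265, 175, 340 → max 340
Extreme regrets: 295, 390, 0, 110, 240 → max 390
Smallest max regret = 200 → High.

maximax → VeryHigh; minimax regret → High (disagree)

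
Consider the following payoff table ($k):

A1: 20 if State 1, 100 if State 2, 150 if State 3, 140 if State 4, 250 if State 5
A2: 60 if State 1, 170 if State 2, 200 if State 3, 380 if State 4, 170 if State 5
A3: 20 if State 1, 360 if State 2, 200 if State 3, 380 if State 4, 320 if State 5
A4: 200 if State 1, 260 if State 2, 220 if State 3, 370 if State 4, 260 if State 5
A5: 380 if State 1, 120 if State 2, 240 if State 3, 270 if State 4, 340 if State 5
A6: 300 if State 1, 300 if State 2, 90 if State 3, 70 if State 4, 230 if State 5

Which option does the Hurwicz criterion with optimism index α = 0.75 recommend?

A1: 0.75·250 + 0.25·20 = 192.5
A2: 0.75·380 + 0.25·60 = 300
A3: 0.75·380 + 0.25·20 = 290
A4: 0.75·370 + 0.25·200 = 327.5
A5: 0.75·380 + 0.25·120 = 315
A6: 0.75·300 + 0.25·70 = 242.5
Highest Hurwicz score = 327.5 → A4.

A4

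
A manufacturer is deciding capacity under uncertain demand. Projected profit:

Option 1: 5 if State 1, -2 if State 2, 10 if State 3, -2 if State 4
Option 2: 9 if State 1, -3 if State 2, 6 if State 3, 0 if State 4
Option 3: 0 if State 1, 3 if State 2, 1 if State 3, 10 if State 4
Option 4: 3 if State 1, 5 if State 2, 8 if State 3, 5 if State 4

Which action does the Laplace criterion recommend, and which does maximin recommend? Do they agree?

laplace → Option 4; maximin → Option 4 (agree)

Row averages: Option 1=2.75, Option 2=3, Option 3=3.5, Option 4=5.25
Highest average = 5.25 → Option 4.
Row minima: Option 1=-2, Option 2=-3, Option 3=0, Option 4=3
Best worst-case = 3 → Option 4.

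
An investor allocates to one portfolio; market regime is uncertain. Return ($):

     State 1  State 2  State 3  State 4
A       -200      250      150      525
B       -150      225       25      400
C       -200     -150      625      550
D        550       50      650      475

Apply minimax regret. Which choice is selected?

D

Column bests: State 1=550, State 2=250, State 3=650, State 4=550.
A regrets: 750, 0, 500, 25 → max 750
B regrets: 700, 25, 625, 150 → max 700
C regrets: 750, 400, 25, 0 → max 750
D regrets: 0, 200, 0, 75 → max 200
Smallest max regret = 200 → D.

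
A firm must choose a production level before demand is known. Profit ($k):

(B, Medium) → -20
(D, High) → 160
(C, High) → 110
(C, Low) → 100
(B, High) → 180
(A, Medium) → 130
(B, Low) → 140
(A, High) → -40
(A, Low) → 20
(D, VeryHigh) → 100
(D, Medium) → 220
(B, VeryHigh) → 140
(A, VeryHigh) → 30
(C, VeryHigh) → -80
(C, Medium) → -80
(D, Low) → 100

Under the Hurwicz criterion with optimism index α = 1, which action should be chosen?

A: 1·130 + 0·(-40) = 130
B: 1·180 + 0·(-20) = 180
C: 1·110 + 0·(-80) = 110
D: 1·220 + 0·100 = 220
Highest Hurwicz score = 220 → D.

D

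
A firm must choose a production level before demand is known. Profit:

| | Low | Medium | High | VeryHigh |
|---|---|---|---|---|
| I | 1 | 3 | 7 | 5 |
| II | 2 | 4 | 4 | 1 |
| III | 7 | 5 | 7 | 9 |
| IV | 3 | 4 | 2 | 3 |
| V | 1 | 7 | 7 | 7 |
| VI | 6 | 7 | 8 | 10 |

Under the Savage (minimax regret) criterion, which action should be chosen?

Column bests: Low=7, Medium=7, High=8, VeryHigh=10.
I regrets: 6, 4, 1, 5 → max 6
II regrets: 5, 3, 4, 9 → max 9
III regrets: 0, 2, 1, 1 → max 2
IV regrets: 4, 3, 6, 7 → max 7
V regrets: 6, 0, 1, 3 → max 6
VI regrets: 1, 0, 0, 0 → max 1
Smallest max regret = 1 → VI.

VI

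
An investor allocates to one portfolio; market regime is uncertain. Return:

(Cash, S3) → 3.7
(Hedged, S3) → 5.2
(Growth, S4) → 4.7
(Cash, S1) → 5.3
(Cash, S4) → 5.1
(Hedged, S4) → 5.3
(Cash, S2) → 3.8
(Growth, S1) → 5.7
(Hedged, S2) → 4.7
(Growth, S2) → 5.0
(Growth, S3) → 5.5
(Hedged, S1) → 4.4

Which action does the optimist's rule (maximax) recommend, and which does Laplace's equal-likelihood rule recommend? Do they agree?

Row maxima: Cash=5.3, Growth=5.7, Hedged=5.3
Best best-case = 5.7 → Growth.
Row averages: Cash=4.475, Growth=5.225, Hedged=4.9
Highest average = 5.225 → Growth.

maximax → Growth; laplace → Growth (agree)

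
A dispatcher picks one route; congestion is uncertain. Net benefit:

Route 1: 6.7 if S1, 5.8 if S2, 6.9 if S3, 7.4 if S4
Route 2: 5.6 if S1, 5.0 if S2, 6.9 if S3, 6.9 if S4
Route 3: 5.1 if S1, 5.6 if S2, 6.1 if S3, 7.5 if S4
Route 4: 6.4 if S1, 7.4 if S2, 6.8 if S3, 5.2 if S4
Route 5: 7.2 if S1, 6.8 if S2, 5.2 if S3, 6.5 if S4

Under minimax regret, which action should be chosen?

Column bests: S1=7.2, S2=7.4, S3=6.9, S4=7.5.
Route 1 regrets: 0.5, 1.6, 0.0, 0.1 → max 1.6
Route 2 regrets: 1.6, 2.4, 0.0, 0.6 → max 2.4
Route 3 regrets: 2.1, 1.8, 0.8, 0.0 → max 2.1
Route 4 regrets: 0.8, 0.0, 0.1, 2.3 → max 2.3
Route 5 regrets: 0.0, 0.6, 1.7, 1.0 → max 1.7
Smallest max regret = 1.6 → Route 1.

Route 1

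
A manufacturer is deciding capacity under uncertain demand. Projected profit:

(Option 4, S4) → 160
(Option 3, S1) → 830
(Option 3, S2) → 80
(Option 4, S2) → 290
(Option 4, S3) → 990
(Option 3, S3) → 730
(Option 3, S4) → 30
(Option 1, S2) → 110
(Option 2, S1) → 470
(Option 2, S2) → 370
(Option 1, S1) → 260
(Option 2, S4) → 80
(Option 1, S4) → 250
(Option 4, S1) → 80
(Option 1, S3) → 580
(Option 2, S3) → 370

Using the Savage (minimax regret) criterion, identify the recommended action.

Option 3

Column bests: S1=830, S2=370, S3=990, S4=250.
Option 1 regrets: 570, 260, 410, 0 → max 570
Option 2 regrets: 360, 0, 620, 170 → max 620
Option 3 regrets: 0, 290, 260, 220 → max 290
Option 4 regrets: 750, 80, 0, 90 → max 750
Smallest max regret = 290 → Option 3.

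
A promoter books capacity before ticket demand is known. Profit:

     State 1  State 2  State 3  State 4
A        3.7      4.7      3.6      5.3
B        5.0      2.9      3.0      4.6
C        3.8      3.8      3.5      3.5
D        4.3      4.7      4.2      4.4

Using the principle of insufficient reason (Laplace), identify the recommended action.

D

Row averages: A=4.325, B=3.875, C=3.65, D=4.4
Highest average = 4.4 → D.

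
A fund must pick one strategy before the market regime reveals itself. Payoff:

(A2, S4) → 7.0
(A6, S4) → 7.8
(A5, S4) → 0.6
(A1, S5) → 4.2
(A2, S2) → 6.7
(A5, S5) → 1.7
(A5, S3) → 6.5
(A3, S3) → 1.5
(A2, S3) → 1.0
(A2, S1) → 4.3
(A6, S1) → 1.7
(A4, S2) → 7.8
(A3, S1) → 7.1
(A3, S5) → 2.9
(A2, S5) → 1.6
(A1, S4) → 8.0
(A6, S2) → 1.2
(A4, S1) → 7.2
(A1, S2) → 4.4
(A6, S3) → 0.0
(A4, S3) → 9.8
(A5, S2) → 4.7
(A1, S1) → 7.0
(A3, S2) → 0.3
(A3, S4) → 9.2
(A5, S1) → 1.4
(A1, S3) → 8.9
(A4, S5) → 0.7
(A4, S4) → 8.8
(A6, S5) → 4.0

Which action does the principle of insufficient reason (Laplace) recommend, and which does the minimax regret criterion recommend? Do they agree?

laplace → A4; minimax regret → A1 (disagree)

Row averages: A1=6.5, A2=4.12, A3=4.2, A4=6.86, A5=2.98, A6=2.94
Highest average = 6.86 → A4.
Column bests: S1=7.2, S2=7.8, S3=9.8, S4=9.2, S5=4.2.
A1 regrets: 0.2, 3.4, 0.9, 1.2, 0.0 → max 3.4
A2 regrets: 2.9, 1.1, 8.8, 2.2, 2.6 → max 8.8
A3 regrets: 0.1, 7.5, 8.3, 0.0, 1.3 → max 8.3
A4 regrets: 0.0, 0.0, 0.0, 0.4, 3.5 → max 3.5
A5 regrets: 5.8, 3.1, 3.3, 8.6, 2.5 → max 8.6
A6 regrets: 5.5, 6.6, 9.8, 1.4, 0.2 → max 9.8
Smallest max regret = 3.4 → A1.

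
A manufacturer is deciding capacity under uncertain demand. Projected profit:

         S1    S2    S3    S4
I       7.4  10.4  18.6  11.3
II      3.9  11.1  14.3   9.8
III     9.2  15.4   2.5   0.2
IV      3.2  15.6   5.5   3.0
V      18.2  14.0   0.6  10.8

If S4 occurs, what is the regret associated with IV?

8.3

Best payoff under S4 is 11.3.
Regret = 11.3 − 3.0 = 8.3.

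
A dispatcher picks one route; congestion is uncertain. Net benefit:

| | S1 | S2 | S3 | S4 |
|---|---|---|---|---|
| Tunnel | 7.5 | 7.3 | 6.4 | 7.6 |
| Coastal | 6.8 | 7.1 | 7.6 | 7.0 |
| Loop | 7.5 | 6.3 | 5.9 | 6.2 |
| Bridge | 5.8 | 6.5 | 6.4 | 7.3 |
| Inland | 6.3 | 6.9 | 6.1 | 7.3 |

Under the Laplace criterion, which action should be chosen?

Tunnel

Row averages: Tunnel=7.2, Coastal=7.125, Loop=6.475, Bridge=6.5, Inland=6.65
Highest average = 7.2 → Tunnel.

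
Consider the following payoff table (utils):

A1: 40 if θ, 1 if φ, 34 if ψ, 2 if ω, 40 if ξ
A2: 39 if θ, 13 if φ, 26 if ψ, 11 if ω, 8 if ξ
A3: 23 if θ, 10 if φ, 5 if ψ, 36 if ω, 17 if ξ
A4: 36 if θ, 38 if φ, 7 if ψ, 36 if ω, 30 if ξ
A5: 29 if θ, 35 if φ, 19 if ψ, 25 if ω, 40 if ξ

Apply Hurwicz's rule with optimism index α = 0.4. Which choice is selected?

A5

A1: 0.4·40 + 0.6·1 = 16.6
A2: 0.4·39 + 0.6·8 = 20.4
A3: 0.4·36 + 0.6·5 = 17.4
A4: 0.4·38 + 0.6·7 = 19.4
A5: 0.4·40 + 0.6·19 = 27.4
Highest Hurwicz score = 27.4 → A5.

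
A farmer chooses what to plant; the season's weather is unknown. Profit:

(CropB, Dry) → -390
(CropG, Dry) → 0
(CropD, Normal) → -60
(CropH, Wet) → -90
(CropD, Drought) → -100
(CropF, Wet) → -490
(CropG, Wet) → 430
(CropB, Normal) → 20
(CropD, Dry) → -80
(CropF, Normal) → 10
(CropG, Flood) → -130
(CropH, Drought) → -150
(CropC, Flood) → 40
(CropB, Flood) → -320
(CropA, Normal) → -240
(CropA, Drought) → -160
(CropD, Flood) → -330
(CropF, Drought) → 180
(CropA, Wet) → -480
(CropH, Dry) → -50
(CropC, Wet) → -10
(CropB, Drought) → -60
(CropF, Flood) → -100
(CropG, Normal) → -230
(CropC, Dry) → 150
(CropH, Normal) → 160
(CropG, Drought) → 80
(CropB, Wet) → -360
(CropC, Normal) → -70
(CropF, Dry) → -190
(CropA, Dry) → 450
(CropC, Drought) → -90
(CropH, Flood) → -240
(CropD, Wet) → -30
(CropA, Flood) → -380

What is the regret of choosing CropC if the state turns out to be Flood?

0

Best payoff under Flood is 40.
Regret = 40 − 40 = 0.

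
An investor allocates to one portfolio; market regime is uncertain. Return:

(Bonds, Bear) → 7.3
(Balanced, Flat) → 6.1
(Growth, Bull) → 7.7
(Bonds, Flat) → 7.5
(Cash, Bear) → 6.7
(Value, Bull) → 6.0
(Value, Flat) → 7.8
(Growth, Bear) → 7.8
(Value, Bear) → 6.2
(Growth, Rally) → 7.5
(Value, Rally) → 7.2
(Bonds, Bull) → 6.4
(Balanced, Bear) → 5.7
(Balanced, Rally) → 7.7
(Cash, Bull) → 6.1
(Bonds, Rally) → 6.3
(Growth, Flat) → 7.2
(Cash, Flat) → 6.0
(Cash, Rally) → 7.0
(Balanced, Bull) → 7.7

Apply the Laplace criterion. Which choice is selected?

Growth

Row averages: Growth=7.55, Balanced=6.8, Bonds=6.875, Value=6.8, Cash=6.45
Highest average = 7.55 → Growth.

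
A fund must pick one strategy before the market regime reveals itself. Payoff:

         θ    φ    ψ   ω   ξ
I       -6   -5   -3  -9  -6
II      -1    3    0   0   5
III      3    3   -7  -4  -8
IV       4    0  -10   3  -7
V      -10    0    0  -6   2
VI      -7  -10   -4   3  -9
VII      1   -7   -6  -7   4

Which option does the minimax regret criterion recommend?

II

Column bests: θ=4, φ=3, ψ=0, ω=3, ξ=5.
I regrets: 10, 8, 3, 12, 11 → max 12
II regrets: 5, 0, 0, 3, 0 → max 5
III regrets: 1, 0, 7, 7, 13 → max 13
IV regrets: 0, 3, 10, 0, 12 → max 12
V regrets: 14, 3, 0, 9, 3 → max 14
VI regrets: 11, 13, 4, 0, 14 → max 14
VII regrets: 3, 10, 6, 10, 1 → max 10
Smallest max regret = 5 → II.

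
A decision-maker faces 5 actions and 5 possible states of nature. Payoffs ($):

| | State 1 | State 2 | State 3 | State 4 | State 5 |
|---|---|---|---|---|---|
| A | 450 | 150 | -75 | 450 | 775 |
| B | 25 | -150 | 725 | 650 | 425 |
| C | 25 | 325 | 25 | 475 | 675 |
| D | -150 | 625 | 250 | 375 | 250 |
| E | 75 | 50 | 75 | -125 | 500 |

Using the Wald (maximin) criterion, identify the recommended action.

Row minima: A=-75, B=-150, C=25, D=-150, E=-125
Best worst-case = 25 → C.

C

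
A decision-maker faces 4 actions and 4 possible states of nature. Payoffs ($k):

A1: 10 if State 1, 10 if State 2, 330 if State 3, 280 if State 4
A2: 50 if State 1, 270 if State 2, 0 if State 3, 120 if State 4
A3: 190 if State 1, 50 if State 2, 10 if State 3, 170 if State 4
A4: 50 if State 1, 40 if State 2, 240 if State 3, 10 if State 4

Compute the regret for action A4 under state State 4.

270

Best payoff under State 4 is 280.
Regret = 280 − 10 = 270.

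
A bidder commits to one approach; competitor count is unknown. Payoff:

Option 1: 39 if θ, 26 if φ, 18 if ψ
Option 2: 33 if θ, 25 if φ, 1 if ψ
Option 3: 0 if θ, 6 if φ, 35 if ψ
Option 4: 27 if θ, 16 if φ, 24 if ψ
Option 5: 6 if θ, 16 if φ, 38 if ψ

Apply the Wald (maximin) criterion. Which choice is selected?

Row minima: Option 1=18, Option 2=1, Option 3=0, Option 4=16, Option 5=6
Best worst-case = 18 → Option 1.

Option 1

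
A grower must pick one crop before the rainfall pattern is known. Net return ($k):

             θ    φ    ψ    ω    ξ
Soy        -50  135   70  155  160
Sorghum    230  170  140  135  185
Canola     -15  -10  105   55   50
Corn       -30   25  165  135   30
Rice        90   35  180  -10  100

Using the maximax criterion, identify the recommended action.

Row maxima: Soy=160, Sorghum=230, Canola=105, Corn=165, Rice=180
Best best-case = 230 → Sorghum.

Sorghum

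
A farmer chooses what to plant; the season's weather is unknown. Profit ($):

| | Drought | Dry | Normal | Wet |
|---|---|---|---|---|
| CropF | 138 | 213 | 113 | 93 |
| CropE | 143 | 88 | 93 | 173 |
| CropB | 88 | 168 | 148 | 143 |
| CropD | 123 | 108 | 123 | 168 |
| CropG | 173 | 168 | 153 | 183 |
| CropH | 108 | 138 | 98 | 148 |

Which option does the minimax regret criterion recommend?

CropG

Column bests: Drought=173, Dry=213, Normal=153, Wet=183.
CropF regrets: 35, 0, 40, 90 → max 90
CropE regrets: 30, 125, 60, 10 → max 125
CropB regrets: 85, 45, 5, 40 → max 85
CropD regrets: 50, 105, 30, 15 → max 105
CropG regrets: 0, 45, 0, 0 → max 45
CropH regrets: 65, 75, 55, 35 → max 75
Smallest max regret = 45 → CropG.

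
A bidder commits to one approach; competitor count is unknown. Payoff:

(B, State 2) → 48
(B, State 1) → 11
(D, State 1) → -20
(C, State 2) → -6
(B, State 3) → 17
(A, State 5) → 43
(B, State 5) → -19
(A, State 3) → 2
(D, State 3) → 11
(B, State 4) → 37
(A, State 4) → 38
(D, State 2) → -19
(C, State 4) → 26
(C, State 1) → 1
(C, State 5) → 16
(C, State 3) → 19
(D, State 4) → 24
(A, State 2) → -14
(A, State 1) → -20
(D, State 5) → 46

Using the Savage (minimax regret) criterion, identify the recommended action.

Column bests: State 1=11, State 2=48, State 3=19, State 4=38, State 5=46.
A regrets: 31, 62, 17, 0, 3 → max 62
B regrets: 0, 0, 2, 1, 65 → max 65
C regrets: 10, 54, 0, 12, 30 → max 54
D regrets: 31, 67, 8, 14, 0 → max 67
Smallest max regret = 54 → C.

C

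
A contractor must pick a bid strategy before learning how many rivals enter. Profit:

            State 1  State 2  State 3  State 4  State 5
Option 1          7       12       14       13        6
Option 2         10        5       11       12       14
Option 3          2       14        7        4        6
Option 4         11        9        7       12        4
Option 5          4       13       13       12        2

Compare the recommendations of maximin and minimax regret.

Row minima: Option 1=6, Option 2=5, Option 3=2, Option 4=4, Option 5=2
Best worst-case = 6 → Option 1.
Column bests: State 1=11, State 2=14, State 3=14, State 4=13, State 5=14.
Option 1 regrets: 4, 2, 0, 0, 8 → max 8
Option 2 regrets: 1, 9, 3, 1, 0 → max 9
Option 3 regrets: 9, 0, 7, 9, 8 → max 9
Option 4 regrets: 0, 5, 7, 1, 10 → max 10
Option 5 regrets: 7, 1, 1, 1, 12 → max 12
Smallest max regret = 8 → Option 1.

maximin → Option 1; minimax regret → Option 1 (agree)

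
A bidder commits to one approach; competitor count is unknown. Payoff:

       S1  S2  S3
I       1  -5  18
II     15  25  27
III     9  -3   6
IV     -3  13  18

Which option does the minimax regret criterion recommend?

Column bests: S1=15, S2=25, S3=27.
I regrets: 14, 30, 9 → max 30
II regrets: 0, 0, 0 → max 0
III regrets: 6, 28, 21 → max 28
IV regrets: 18, 12, 9 → max 18
Smallest max regret = 0 → II.

II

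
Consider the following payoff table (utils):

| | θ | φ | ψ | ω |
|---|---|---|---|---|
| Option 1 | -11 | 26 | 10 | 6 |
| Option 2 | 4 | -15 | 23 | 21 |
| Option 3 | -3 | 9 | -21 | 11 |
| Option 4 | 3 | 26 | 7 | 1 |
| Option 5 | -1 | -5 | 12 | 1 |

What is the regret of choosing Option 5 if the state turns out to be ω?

20

Best payoff under ω is 21.
Regret = 21 − 1 = 20.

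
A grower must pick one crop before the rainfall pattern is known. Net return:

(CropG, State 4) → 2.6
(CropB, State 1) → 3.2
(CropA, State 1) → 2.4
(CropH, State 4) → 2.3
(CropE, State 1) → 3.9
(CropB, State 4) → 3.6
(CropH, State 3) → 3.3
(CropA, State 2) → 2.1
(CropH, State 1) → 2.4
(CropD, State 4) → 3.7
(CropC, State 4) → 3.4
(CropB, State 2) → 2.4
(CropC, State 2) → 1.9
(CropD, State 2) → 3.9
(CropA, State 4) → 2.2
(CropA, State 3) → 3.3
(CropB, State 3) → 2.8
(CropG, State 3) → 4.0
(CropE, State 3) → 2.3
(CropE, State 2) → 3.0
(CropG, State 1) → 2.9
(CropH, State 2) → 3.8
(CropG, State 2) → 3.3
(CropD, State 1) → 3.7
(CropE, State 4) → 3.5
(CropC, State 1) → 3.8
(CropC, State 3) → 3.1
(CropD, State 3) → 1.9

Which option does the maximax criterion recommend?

Row maxima: CropB=3.6, CropG=4.0, CropH=3.8, CropA=3.3, CropD=3.9, CropC=3.8, CropE=3.9
Best best-case = 4.0 → CropG.

CropG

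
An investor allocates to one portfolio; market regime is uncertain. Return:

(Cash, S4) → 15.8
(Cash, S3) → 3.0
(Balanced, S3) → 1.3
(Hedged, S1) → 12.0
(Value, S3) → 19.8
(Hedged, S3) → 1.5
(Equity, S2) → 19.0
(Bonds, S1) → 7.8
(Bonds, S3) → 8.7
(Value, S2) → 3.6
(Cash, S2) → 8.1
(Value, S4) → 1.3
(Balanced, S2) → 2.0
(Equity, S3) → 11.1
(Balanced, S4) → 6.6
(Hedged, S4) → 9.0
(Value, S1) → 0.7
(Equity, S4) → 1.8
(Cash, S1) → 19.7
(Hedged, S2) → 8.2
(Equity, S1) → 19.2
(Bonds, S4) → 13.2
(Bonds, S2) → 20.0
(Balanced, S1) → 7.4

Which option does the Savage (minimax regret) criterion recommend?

Column bests: S1=19.7, S2=20.0, S3=19.8, S4=15.8.
Value regrets: 19.0, 16.4, 0.0, 14.5 → max 19.0
Hedged regrets: 7.7, 11.8, 18.3, 6.8 → max 18.3
Balanced regrets: 12.3, 18.0, 18.5, 9.2 → max 18.5
Bonds regrets: 11.9, 0.0, 11.1, 2.6 → max 11.9
Equity regrets: 0.5, 1.0, 8.7, 14.0 → max 14.0
Cash regrets: 0.0, 11.9, 16.8, 0.0 → max 16.8
Smallest max regret = 11.9 → Bonds.

Bonds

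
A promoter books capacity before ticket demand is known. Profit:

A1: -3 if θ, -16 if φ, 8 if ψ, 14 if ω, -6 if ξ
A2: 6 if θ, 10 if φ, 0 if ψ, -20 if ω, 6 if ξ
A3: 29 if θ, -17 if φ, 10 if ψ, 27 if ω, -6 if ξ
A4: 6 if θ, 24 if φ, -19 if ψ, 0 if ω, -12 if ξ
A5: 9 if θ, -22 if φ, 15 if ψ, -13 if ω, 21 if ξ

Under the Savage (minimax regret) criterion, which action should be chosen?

Column bests: θ=29, φ=24, ψ=15, ω=27, ξ=21.
A1 regrets: 32, 40, 7, 13, 27 → max 40
A2 regrets: 23, 14, 15, 47, 15 → max 47
A3 regrets: 0, 41, 5, 0, 27 → max 41
A4 regrets: 23, 0, 34, 27, 33 → max 34
A5 regrets: 20, 46, 0, 40, 0 → max 46
Smallest max regret = 34 → A4.

A4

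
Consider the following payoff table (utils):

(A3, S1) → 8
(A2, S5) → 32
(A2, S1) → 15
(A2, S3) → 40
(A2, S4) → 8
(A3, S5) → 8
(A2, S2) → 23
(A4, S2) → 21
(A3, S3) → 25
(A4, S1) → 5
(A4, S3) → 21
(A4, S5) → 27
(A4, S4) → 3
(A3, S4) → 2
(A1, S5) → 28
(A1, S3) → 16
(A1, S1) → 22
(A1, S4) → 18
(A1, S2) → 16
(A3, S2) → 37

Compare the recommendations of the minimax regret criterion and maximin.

minimax regret → A2; maximin → A1 (disagree)

Column bests: S1=22, S2=37, S3=40, S4=18, S5=32.
A1 regrets: 0, 21, 24, 0, 4 → max 24
A2 regrets: 7, 14, 0, 10, 0 → max 14
A3 regrets: 14, 0, 15, 16, 24 → max 24
A4 regrets: 17, 16, 19, 15, 5 → max 19
Smallest max regret = 14 → A2.
Row minima: A1=16, A2=8, A3=2, A4=3
Best worst-case = 16 → A1.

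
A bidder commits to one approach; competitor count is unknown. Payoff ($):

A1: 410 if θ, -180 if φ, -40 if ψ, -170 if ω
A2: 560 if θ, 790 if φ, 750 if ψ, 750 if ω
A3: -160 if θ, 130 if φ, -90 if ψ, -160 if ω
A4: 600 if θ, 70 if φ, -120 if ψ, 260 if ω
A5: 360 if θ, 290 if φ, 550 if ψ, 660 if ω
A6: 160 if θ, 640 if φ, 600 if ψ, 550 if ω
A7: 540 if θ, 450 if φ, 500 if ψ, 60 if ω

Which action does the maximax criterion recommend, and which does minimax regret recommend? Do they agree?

Row maxima: A1=410, A2=790, A3=130, A4=600, A5=660, A6=640, A7=540
Best best-case = 790 → A2.
Column bests: θ=600, φ=790, ψ=750, ω=750.
A1 regrets: 190, 970, 790, 920 → max 970
A2 regrets: 40, 0, 0, 0 → max 40
A3 regrets: 760, 660, 840, 910 → max 910
A4 regrets: 0, 720, 870, 490 → max 870
A5 regrets: 240, 500, 200, 90 → max 500
A6 regrets: 440, 150, 150, 200 → max 440
A7 regrets: 60, 340, 250, 690 → max 690
Smallest max regret = 40 → A2.

maximax → A2; minimax regret → A2 (agree)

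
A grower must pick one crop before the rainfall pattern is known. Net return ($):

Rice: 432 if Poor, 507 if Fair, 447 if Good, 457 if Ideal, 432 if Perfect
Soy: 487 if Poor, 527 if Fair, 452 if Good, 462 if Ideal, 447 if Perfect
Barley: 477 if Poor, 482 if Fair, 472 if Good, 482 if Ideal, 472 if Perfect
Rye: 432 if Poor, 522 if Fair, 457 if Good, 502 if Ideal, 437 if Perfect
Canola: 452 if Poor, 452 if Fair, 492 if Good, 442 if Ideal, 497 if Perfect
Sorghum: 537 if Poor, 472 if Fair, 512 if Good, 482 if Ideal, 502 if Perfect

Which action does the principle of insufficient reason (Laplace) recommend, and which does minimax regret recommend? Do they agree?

Row averages: Rice=455, Soy=475, Barley=477, Rye=470, Canola=467, Sorghum=501
Highest average = 501 → Sorghum.
Column bests: Poor=537, Fair=527, Good=512, Ideal=502, Perfect=502.
Rice regrets: 105, 20, 65, 45, 70 → max 105
Soy regrets: 50, 0, 60, 40, 55 → max 60
Barley regrets: 60, 45, 40, 20, 30 → max 60
Rye regrets: 105, 5, 55, 0, 65 → max 105
Canola regrets: 85, 75, 20, 60, 5 → max 85
Sorghum regrets: 0, 55, 0, 20, 0 → max 55
Smallest max regret = 55 → Sorghum.

laplace → Sorghum; minimax regret → Sorghum (agree)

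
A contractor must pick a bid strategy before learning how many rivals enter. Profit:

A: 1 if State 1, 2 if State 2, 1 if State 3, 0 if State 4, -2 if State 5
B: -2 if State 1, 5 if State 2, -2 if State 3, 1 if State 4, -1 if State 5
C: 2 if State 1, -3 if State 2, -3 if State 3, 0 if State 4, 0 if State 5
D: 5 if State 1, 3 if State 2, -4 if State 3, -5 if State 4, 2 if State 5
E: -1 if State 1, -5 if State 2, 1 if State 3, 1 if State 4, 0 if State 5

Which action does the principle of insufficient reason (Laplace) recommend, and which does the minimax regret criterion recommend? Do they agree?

Row averages: A=0.4, B=0.2, C=-0.8, D=0.2, E=-0.8
Highest average = 0.4 → A.
Column bests: State 1=5, State 2=5, State 3=1, State 4=1, State 5=2.
A regrets: 4, 3, 0, 1, 4 → max 4
B regrets: 7, 0, 3, 0, 3 → max 7
C regrets: 3, 8, 4, 1, 2 → max 8
D regrets: 0, 2, 5, 6, 0 → max 6
E regrets: 6, 10, 0, 0, 2 → max 10
Smallest max regret = 4 → A.

laplace → A; minimax regret → A (agree)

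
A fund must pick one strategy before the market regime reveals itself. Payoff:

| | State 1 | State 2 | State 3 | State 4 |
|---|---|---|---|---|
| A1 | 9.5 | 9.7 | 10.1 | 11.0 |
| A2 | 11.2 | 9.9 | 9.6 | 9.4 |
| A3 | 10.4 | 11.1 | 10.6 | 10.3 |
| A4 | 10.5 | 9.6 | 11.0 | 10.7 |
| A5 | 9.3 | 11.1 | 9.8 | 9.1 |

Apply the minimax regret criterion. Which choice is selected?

Column bests: State 1=11.2, State 2=11.1, State 3=11.0, State 4=11.0.
A1 regrets: 1.7, 1.4, 0.9, 0.0 → max 1.7
A2 regrets: 0.0, 1.2, 1.4, 1.6 → max 1.6
A3 regrets: 0.8, 0.0, 0.4, 0.7 → max 0.8
A4 regrets: 0.7, 1.5, 0.0, 0.3 → max 1.5
A5 regrets: 1.9, 0.0, 1.2, 1.9 → max 1.9
Smallest max regret = 0.8 → A3.

A3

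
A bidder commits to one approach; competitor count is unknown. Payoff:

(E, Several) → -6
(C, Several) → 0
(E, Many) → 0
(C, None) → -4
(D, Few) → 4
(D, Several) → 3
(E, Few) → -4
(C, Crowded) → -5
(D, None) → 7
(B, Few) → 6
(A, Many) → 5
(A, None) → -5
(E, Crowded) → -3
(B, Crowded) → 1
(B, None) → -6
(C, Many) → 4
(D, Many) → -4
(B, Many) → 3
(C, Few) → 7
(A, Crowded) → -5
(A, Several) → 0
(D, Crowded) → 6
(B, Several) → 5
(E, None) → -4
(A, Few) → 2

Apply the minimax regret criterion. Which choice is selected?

D

Column bests: None=7, Few=7, Several=5, Many=5, Crowded=6.
A regrets: 12, 5, 5, 0, 11 → max 12
B regrets: 13, 1, 0, 2, 5 → max 13
C regrets: 11, 0, 5, 1, 11 → max 11
D regrets: 0, 3, 2, 9, 0 → max 9
E regrets: 11, 11, 11, 5, 9 → max 11
Smallest max regret = 9 → D.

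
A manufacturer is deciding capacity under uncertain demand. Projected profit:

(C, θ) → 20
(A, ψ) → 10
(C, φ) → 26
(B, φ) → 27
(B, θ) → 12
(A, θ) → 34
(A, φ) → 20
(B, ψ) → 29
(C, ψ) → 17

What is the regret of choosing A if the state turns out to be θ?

Best payoff under θ is 34.
Regret = 34 − 34 = 0.

0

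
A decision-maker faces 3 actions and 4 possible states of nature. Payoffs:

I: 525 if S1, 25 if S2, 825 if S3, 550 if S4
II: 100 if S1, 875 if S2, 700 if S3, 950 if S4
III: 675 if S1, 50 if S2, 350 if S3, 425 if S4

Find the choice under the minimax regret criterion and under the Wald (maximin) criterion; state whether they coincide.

Column bests: S1=675, S2=875, S3=825, S4=950.
I regrets: 150, 850, 0, 400 → max 850
II regrets: 575, 0, 125, 0 → max 575
III regrets: 0, 825, 475, 525 → max 825
Smallest max regret = 575 → II.
Row minima: I=25, II=100, III=50
Best worst-case = 100 → II.

minimax regret → II; maximin → II (agree)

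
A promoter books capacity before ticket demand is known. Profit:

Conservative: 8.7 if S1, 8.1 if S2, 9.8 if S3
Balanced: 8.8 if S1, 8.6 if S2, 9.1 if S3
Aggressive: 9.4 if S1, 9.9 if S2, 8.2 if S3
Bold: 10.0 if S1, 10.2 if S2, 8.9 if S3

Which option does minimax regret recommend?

Bold

Column bests: S1=10.0, S2=10.2, S3=9.8.
Conservative regrets: 1.3, 2.1, 0.0 → max 2.1
Balanced regrets: 1.2, 1.6, 0.7 → max 1.6
Aggressive regrets: 0.6, 0.3, 1.6 → max 1.6
Bold regrets: 0.0, 0.0, 0.9 → max 0.9
Smallest max regret = 0.9 → Bold.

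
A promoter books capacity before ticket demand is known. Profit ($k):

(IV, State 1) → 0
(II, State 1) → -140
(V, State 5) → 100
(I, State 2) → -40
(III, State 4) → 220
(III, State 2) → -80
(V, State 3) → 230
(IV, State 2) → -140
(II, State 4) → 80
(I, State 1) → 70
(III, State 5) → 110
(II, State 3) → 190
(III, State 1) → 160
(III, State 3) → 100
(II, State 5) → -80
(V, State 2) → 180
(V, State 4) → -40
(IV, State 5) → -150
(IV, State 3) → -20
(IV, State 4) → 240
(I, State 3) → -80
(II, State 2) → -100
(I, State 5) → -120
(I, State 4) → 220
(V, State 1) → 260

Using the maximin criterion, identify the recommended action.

V

Row minima: I=-120, II=-140, III=-80, IV=-150, V=-40
Best worst-case = -40 → V.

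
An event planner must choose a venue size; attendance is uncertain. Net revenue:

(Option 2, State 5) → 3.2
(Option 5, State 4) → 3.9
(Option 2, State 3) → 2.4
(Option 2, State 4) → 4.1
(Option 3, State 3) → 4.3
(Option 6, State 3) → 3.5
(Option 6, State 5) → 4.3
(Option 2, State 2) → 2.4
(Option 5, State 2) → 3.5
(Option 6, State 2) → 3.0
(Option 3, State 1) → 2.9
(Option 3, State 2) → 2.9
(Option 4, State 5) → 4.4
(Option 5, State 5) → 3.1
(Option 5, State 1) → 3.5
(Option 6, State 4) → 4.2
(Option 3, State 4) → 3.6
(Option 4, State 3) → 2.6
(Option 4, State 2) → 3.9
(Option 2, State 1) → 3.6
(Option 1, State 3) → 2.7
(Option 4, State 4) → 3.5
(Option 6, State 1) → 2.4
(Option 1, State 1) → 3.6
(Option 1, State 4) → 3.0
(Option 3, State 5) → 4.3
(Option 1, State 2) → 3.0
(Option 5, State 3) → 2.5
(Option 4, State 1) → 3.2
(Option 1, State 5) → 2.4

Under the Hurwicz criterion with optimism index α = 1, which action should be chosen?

Option 1: 1·3.6 + 0·2.4 = 3.6
Option 2: 1·4.1 + 0·2.4 = 4.1
Option 3: 1·4.3 + 0·2.9 = 4.3
Option 4: 1·4.4 + 0·2.6 = 4.4
Option 5: 1·3.9 + 0·2.5 = 3.9
Option 6: 1·4.3 + 0·2.4 = 4.3
Highest Hurwicz score = 4.4 → Option 4.

Option 4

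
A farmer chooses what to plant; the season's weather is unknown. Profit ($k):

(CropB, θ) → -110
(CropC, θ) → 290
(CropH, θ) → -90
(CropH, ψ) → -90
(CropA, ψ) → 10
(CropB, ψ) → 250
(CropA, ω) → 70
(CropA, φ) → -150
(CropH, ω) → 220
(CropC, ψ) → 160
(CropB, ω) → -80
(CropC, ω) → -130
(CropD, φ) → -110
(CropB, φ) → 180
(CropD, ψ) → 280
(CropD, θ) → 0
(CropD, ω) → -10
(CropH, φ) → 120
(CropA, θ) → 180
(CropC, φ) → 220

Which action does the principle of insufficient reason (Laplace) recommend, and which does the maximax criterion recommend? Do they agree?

laplace → CropC; maximax → CropC (agree)

Row averages: CropC=135, CropH=40, CropA=27.5, CropB=60, CropD=40
Highest average = 135 → CropC.
Row maxima: CropC=290, CropH=220, CropA=180, CropB=250, CropD=280
Best best-case = 290 → CropC.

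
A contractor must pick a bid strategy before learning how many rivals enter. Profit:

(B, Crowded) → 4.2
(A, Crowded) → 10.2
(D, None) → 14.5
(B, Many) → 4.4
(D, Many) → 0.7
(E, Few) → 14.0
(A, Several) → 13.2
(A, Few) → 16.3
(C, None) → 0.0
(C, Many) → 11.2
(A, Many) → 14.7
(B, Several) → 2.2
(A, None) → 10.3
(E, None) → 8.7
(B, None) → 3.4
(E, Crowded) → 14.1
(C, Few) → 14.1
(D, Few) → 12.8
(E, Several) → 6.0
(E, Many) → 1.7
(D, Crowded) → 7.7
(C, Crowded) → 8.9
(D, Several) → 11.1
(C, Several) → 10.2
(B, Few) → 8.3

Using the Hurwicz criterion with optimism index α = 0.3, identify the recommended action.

A: 0.3·16.3 + 0.7·10.2 = 12.03
B: 0.3·8.3 + 0.7·2.2 = 4.03
C: 0.3·14.1 + 0.7·0.0 = 4.23
D: 0.3·14.5 + 0.7·0.7 = 4.84
E: 0.3·14.1 + 0.7·1.7 = 5.42
Highest Hurwicz score = 12.03 → A.

A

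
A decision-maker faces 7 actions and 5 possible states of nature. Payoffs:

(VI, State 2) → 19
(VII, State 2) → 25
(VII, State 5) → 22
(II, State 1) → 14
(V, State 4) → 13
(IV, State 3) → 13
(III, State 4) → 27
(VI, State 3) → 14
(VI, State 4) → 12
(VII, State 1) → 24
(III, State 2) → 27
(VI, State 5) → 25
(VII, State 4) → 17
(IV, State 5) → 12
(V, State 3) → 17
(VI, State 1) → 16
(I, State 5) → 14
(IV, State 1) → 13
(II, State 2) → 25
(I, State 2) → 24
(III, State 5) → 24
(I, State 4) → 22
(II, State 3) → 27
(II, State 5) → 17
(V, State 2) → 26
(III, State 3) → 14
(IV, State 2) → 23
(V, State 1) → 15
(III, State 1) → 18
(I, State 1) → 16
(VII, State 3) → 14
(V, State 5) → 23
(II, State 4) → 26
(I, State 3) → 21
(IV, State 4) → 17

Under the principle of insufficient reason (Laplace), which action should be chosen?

III

Row averages: I=19.4, II=21.8, III=22, IV=15.6, V=18.8, VI=17.2, VII=20.4
Highest average = 22 → III.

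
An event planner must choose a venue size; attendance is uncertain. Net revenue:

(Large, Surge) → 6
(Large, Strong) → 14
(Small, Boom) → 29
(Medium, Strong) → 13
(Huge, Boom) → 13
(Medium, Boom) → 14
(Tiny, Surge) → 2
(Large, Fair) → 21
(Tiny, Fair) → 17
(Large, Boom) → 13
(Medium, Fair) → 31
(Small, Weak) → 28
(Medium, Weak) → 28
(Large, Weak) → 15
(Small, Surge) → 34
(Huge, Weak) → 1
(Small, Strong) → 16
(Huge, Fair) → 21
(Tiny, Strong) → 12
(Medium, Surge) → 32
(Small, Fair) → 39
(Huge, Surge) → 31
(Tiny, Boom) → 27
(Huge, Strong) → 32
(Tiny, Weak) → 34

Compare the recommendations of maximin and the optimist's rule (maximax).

Row minima: Tiny=2, Small=16, Medium=13, Large=6, Huge=1
Best worst-case = 16 → Small.
Row maxima: Tiny=34, Small=39, Medium=32, Large=21, Huge=32
Best best-case = 39 → Small.

maximin → Small; maximax → Small (agree)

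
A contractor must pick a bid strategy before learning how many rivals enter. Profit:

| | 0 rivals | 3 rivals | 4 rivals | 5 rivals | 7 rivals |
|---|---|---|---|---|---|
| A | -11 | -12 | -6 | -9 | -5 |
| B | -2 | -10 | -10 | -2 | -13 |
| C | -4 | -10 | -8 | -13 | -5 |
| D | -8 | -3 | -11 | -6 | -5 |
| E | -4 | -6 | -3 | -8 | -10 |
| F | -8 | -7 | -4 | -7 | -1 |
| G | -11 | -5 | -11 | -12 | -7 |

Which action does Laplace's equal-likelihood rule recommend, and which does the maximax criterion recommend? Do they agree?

Row averages: A=-8.6, B=-7.4, C=-8, D=-6.6, E=-6.2, F=-5.4, G=-9.2
Highest average = -5.4 → F.
Row maxima: A=-5, B=-2, C=-4, D=-3, E=-3, F=-1, G=-5
Best best-case = -1 → F.

laplace → F; maximax → F (agree)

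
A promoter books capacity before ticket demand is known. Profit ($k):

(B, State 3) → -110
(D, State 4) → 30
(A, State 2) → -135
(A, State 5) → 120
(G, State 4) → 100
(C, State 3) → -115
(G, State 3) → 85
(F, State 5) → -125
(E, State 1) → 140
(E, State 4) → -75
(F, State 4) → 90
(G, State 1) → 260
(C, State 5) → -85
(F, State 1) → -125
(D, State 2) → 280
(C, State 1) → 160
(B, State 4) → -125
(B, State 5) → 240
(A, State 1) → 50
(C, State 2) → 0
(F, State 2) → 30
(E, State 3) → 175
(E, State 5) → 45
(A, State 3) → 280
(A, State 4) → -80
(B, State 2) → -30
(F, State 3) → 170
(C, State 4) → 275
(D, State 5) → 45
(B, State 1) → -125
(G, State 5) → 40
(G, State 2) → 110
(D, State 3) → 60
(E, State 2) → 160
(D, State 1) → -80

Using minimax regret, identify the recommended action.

Column bests: State 1=260, State 2=280, State 3=280, State 4=275, State 5=240.
A regrets: 210, 415, 0, 355, 120 → max 415
B regrets: 385, 310, 390, 400, 0 → max 400
C regrets: 100, 280, 395, 0, 325 → max 395
D regrets: 340, 0, 220, 245, 195 → max 340
E regrets: 120, 120, 105, 350, 195 → max 350
F regrets: 385, 250, 110, 185, 365 → max 385
G regrets: 0, 170, 195, 175, 200 → max 200
Smallest max regret = 200 → G.

G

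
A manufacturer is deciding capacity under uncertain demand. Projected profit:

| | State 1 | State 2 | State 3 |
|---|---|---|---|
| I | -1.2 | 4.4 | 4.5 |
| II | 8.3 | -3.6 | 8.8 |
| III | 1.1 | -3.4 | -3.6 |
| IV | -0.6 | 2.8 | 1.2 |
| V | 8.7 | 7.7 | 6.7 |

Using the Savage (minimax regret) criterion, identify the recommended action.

Column bests: State 1=8.7, State 2=7.7, State 3=8.8.
I regrets: 9.9, 3.3, 4.3 → max 9.9
II regrets: 0.4, 11.3, 0.0 → max 11.3
III regrets: 7.6, 11.1, 12.4 → max 12.4
IV regrets: 9.3, 4.9, 7.6 → max 9.3
V regrets: 0.0, 0.0, 2.1 → max 2.1
Smallest max regret = 2.1 → V.

V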